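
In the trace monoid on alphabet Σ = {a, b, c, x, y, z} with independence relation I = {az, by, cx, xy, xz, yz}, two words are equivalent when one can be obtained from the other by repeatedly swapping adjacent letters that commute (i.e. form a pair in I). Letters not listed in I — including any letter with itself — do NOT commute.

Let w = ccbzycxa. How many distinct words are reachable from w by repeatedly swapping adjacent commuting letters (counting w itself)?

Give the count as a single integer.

#0=c has no predecessor
#1=c depends on [0:c]
#2=b depends on [1:c]
#3=z depends on [2:b]
#4=y depends on [1:c]
#5=c depends on [3:z, 4:y]
#6=x depends on [2:b]
#7=a depends on [5:c, 6:x]
sources: [0:c]
N(rest) = Σ N(rest − s) over sources s of rest; N(one piece) = 1:
  size 1 → [7]=1
  size 2 → [5,7]=1  [6,7]=1
  size 3 → [3,5,7]=1  [4,5,7]=1  [5,6,7]=2
  size 4 → [3,4,5,7]=2  [3,5,6,7]=3  [4,5,6,7]=3
  size 5 → [2,3,5,6,7]=3  [3,4,5,6,7]=8
  size 6 → [2,3,4,5,6,7]=11
  first=0(c) contributes 11

11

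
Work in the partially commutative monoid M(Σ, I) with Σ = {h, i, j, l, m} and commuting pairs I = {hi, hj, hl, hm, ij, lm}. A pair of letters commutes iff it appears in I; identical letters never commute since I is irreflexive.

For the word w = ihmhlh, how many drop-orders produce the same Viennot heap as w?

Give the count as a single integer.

40

0(i) covers ∅
1(h) covers ∅
2(m) covers 0:i
3(h) covers 1:h
4(l) covers 0:i
5(h) covers 3:h
floor of heap: 0:i, 1:h
completions by unplaced set U, small U first (add the entries for U minus each lowest piece of U):
  |U|=1: {2}:1  {4}:1  {5}:1
  |U|=2: {2,4}:2  {2,5}:2  {3,5}:1  {4,5}:2
  |U|=3: {0,2,4}:2  {1,3,5}:1  {2,3,5}:3  {2,4,5}:6  {3,4,5}:3
  |U|=4: {0,2,4,5}:8  {1,2,3,5}:4  {1,3,4,5}:4  {2,3,4,5}:12
  start at 0(i): 20
  start at 1(h): 20
sum over floor = 40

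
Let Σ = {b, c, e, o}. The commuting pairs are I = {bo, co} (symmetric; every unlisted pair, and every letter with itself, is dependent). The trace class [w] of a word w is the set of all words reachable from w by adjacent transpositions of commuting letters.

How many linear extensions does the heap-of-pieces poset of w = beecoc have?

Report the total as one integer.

0(b) covers ∅
1(e) covers 0:b
2(e) covers 1:e
3(c) covers 2:e
4(o) covers 2:e
5(c) covers 3:c
floor of heap: 0:b
completions by unplaced set U, small U first (add the entries for U minus each lowest piece of U):
  |U|=1: {4}:1  {5}:1
  |U|=2: {3,5}:1  {4,5}:2
  |U|=3: {3,4,5}:3
  |U|=4: {2,3,4,5}:3
  start at 0(b): 3

3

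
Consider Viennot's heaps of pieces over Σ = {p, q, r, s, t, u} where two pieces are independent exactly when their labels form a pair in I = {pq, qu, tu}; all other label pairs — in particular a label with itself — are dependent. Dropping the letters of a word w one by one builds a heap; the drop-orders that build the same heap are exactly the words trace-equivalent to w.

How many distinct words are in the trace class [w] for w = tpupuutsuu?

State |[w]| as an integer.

3

drop 0:t onto floor
drop 1:p onto {0:t}
drop 2:u onto {1:p}
drop 3:p onto {2:u}
drop 4:u onto {3:p}
drop 5:u onto {4:u}
drop 6:t onto {3:p}
drop 7:s onto {5:u, 6:t}
drop 8:u onto {7:s}
drop 9:u onto {8:u}
ground layer = {0:t}
drop-orders for the pieces not yet dropped (sum over which currently-grounded one goes next):
  1 to go: {9} 1
  2 to go: {8,9} 1
  3 to go: {7,8,9} 1
  4 to go: {5,7,8,9} 1  {6,7,8,9} 1
  5 to go: {4,5,7,8,9} 1  {5,6,7,8,9} 2
  6 to go: {4,5,6,7,8,9} 3
  7 to go: {3,4,5,6,7,8,9} 3
  8 to go: {2,3,4,5,6,7,8,9} 3
  if 0:t drops first: 3 orders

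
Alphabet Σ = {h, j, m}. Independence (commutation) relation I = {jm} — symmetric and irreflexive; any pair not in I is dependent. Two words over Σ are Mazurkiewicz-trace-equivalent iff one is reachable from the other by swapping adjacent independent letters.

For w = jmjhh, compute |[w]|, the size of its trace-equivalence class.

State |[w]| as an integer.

3

drop 0:j onto floor
drop 1:m onto floor
drop 2:j onto {0:j}
drop 3:h onto {1:m, 2:j}
drop 4:h onto {3:h}
ground layer = {0:j, 1:m}
drop-orders for the pieces not yet dropped (sum over which currently-grounded one goes next):
  1 to go: {4} 1
  2 to go: {3,4} 1
  3 to go: {1,3,4} 1  {2,3,4} 1
  if 0:j drops first: 2 orders
  if 1:m drops first: 1 orders
heap linearizations: 3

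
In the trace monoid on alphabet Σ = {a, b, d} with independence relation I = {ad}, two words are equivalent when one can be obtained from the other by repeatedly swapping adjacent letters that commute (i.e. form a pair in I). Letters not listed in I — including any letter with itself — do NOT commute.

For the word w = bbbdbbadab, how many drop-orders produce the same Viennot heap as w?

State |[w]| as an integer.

3

0(b) covers ∅
1(b) covers 0:b
2(b) covers 1:b
3(d) covers 2:b
4(b) covers 3:d
5(b) covers 4:b
6(a) covers 5:b
7(d) covers 5:b
8(a) covers 6:a
9(b) covers 7:d, 8:a
floor of heap: 0:b
completions by unplaced set U, small U first (add the entries for U minus each lowest piece of U):
  |U|=1: {9}:1
  |U|=2: {7,9}:1  {8,9}:1
  |U|=3: {6,8,9}:1  {7,8,9}:2
  |U|=4: {6,7,8,9}:3
  |U|=5: {5,6,7,8,9}:3
  |U|=6: {4,5,6,7,8,9}:3
  |U|=7: {3,4,5,6,7,8,9}:3
  |U|=8: {2,3,4,5,6,7,8,9}:3
  start at 0(b): 3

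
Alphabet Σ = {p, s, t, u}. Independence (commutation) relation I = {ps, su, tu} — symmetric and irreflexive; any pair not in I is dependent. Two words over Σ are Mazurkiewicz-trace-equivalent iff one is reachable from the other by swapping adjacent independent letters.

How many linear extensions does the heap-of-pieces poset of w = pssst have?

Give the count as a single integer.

0(p) covers ∅
1(s) covers ∅
2(s) covers 1:s
3(s) covers 2:s
4(t) covers 0:p, 3:s
floor of heap: 0:p, 1:s
completions by unplaced set U, small U first (add the entries for U minus each lowest piece of U):
  |U|=1: {4}:1
  |U|=2: {0,4}:1  {3,4}:1
  |U|=3: {0,3,4}:2  {2,3,4}:1
  start at 0(p): 1
  start at 1(s): 3
sum over floor = 4

4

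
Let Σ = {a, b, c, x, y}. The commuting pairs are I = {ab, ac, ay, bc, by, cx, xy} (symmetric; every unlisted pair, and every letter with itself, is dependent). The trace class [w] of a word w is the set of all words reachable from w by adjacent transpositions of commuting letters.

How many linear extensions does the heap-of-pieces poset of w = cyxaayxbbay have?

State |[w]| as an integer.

990

drop 0:c onto floor
drop 1:y onto {0:c}
drop 2:x onto floor
drop 3:a onto {2:x}
drop 4:a onto {3:a}
drop 5:y onto {1:y}
drop 6:x onto {4:a}
drop 7:b onto {6:x}
drop 8:b onto {7:b}
drop 9:a onto {6:x}
drop 10:y onto {5:y}
ground layer = {0:c, 2:x}
drop-orders for the pieces not yet dropped (sum over which currently-grounded one goes next):
  1 to go: {8} 1  {9} 1  {10} 1
  2 to go: {5,10} 1  {7,8} 1  {8,9} 2  {8,10} 2  {9,10} 2
  3 to go: {1,5,10} 1  {5,8,10} 3  {5,9,10} 3  {7,8,9} 3  {7,8,10} 3  {8,9,10} 6
  4 to go: {0,1,5,10} 1  {1,5,8,10} 4  {1,5,9,10} 4  {5,7,8,10} 6  {5,8,9,10} 12  {6,7,8,9} 3  {7,8,9,10} 12
  5 to go: {0,1,5,8,10} 5  {0,1,5,9,10} 5  {1,5,7,8,10} 10  {1,5,8,9,10} 20  {4,6,7,8,9} 3  {5,7,8,9,10} 30  {6,7,8,9,10} 15
  6 to go: {0,1,5,7,8,10} 15  {0,1,5,8,9,10} 30  {1,5,7,8,9,10} 60  {3,4,6,7,8,9} 3  {4,6,7,8,9,10} 18  {5,6,7,8,9,10} 45
  7 to go: {0,1,5,7,8,9,10} 105  {1,5,6,7,8,9,10} 105  {2,3,4,6,7,8,9} 3  {3,4,6,7,8,9,10} 21  {4,5,6,7,8,9,10} 63
  8 to go: {0,1,5,6,7,8,9,10} 210  {1,4,5,6,7,8,9,10} 168  {2,3,4,6,7,8,9,10} 24  {3,4,5,6,7,8,9,10} 84
  9 to go: {0,1,4,5,6,7,8,9,10} 378  {1,3,4,5,6,7,8,9,10} 252  {2,3,4,5,6,7,8,9,10} 108
  if 0:c drops first: 360 orders
  if 2:x drops first: 630 orders
heap linearizations: 990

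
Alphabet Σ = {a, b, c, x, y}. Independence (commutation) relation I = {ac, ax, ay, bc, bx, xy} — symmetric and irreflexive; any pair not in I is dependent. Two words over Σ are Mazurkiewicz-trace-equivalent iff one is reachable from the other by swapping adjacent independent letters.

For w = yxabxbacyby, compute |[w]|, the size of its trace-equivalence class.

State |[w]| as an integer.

172

0(y) covers ∅
1(x) covers ∅
2(a) covers ∅
3(b) covers 0:y, 2:a
4(x) covers 1:x
5(b) covers 3:b
6(a) covers 5:b
7(c) covers 0:y, 4:x
8(y) covers 5:b, 7:c
9(b) covers 6:a, 8:y
10(y) covers 9:b
floor of heap: 0:y, 1:x, 2:a
completions by unplaced set U, small U first (add the entries for U minus each lowest piece of U):
  |U|=1: {10}:1
  |U|=2: {9,10}:1
  |U|=3: {6,9,10}:1  {8,9,10}:1
  |U|=4: {6,8,9,10}:2  {7,8,9,10}:1
  |U|=5: {4,7,8,9,10}:1  {5,6,8,9,10}:2  {6,7,8,9,10}:3
  |U|=6: {1,4,7,8,9,10}:1  {3,5,6,8,9,10}:2  {4,6,7,8,9,10}:4  {5,6,7,8,9,10}:5
  |U|=7: {1,4,6,7,8,9,10}:5  {2,3,5,6,8,9,10}:2  {3,5,6,7,8,9,10}:7  {4,5,6,7,8,9,10}:9
  |U|=8: {0,3,5,6,7,8,9,10}:7  {1,4,5,6,7,8,9,10}:14  {2,3,5,6,7,8,9,10}:9  {3,4,5,6,7,8,9,10}:16
  |U|=9: {0,2,3,5,6,7,8,9,10}:16  {0,3,4,5,6,7,8,9,10}:23  {1,3,4,5,6,7,8,9,10}:30  {2,3,4,5,6,7,8,9,10}:25
  start at 0(y): 55
  start at 1(x): 64
  start at 2(a): 53
sum over floor = 172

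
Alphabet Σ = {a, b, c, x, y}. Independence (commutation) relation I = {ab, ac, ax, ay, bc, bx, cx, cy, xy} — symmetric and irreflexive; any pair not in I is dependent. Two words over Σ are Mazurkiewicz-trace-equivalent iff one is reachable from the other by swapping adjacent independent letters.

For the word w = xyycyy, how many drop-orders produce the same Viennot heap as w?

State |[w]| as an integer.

30

piece 0:x — minimal
piece 1:y — minimal
piece 2:y rests on {1:y}
piece 3:c — minimal
piece 4:y rests on {2:y}
piece 5:y rests on {4:y}
minimal pieces: {0:x, 1:y, 3:c}
ways to finish when only these pieces remain (= sum over removing one remaining piece with nothing left below it):
  1 left: {0}→1  {3}→1  {5}→1
  2 left: {0,3}→2  {0,5}→2  {3,5}→2  {4,5}→1
  3 left: {0,3,5}→6  {0,4,5}→3  {2,4,5}→1  {3,4,5}→3
  4 left: {0,2,4,5}→4  {0,3,4,5}→12  {1,2,4,5}→1  {2,3,4,5}→4
  placing 0:x first → 5 extensions
  placing 1:y first → 20 extensions
  placing 3:c first → 5 extensions
total linear extensions = 30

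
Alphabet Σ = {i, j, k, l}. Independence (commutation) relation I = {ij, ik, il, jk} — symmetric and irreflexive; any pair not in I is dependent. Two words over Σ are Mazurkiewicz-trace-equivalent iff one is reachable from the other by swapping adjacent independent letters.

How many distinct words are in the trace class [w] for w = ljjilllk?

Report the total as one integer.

8

drop 0:l onto floor
drop 1:j onto {0:l}
drop 2:j onto {1:j}
drop 3:i onto floor
drop 4:l onto {2:j}
drop 5:l onto {4:l}
drop 6:l onto {5:l}
drop 7:k onto {6:l}
ground layer = {0:l, 3:i}
drop-orders for the pieces not yet dropped (sum over which currently-grounded one goes next):
  1 to go: {3} 1  {7} 1
  2 to go: {3,7} 2  {6,7} 1
  3 to go: {3,6,7} 3  {5,6,7} 1
  4 to go: {3,5,6,7} 4  {4,5,6,7} 1
  5 to go: {2,4,5,6,7} 1  {3,4,5,6,7} 5
  6 to go: {1,2,4,5,6,7} 1  {2,3,4,5,6,7} 6
  if 0:l drops first: 7 orders
  if 3:i drops first: 1 orders
heap linearizations: 8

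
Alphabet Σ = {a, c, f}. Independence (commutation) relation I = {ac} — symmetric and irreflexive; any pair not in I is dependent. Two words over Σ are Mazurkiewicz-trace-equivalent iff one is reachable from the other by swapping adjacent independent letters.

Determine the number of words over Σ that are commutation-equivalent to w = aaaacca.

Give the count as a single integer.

21

#0=a has no predecessor
#1=a depends on [0:a]
#2=a depends on [1:a]
#3=a depends on [2:a]
#4=c has no predecessor
#5=c depends on [4:c]
#6=a depends on [3:a]
sources: [0:a, 4:c]
N(rest) = Σ N(rest − s) over sources s of rest; N(one piece) = 1:
  size 1 → [5]=1  [6]=1
  size 2 → [3,6]=1  [4,5]=1  [5,6]=2
  size 3 → [2,3,6]=1  [3,5,6]=3  [4,5,6]=3
  size 4 → [1,2,3,6]=1  [2,3,5,6]=4  [3,4,5,6]=6
  size 5 → [0,1,2,3,6]=1  [1,2,3,5,6]=5  [2,3,4,5,6]=10
  first=0(a) contributes 15
  first=4(c) contributes 6
|[w]| = 21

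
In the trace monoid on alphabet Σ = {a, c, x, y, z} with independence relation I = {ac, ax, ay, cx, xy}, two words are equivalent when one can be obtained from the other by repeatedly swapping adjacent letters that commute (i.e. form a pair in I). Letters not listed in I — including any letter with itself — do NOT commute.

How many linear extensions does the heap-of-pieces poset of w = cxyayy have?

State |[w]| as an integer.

30

drop 0:c onto floor
drop 1:x onto floor
drop 2:y onto {0:c}
drop 3:a onto floor
drop 4:y onto {2:y}
drop 5:y onto {4:y}
ground layer = {0:c, 1:x, 3:a}
drop-orders for the pieces not yet dropped (sum over which currently-grounded one goes next):
  1 to go: {1} 1  {3} 1  {5} 1
  2 to go: {1,3} 2  {1,5} 2  {3,5} 2  {4,5} 1
  3 to go: {1,3,5} 6  {1,4,5} 3  {2,4,5} 1  {3,4,5} 3
  4 to go: {0,2,4,5} 1  {1,2,4,5} 4  {1,3,4,5} 12  {2,3,4,5} 4
  if 0:c drops first: 20 orders
  if 1:x drops first: 5 orders
  if 3:a drops first: 5 orders
heap linearizations: 30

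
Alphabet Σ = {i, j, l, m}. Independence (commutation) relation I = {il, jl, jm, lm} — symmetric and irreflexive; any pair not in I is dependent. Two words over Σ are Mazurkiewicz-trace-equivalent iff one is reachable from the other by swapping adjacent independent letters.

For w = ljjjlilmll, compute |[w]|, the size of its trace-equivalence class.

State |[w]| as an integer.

piece 0:l — minimal
piece 1:j — minimal
piece 2:j rests on {1:j}
piece 3:j rests on {2:j}
piece 4:l rests on {0:l}
piece 5:i rests on {3:j}
piece 6:l rests on {4:l}
piece 7:m rests on {5:i}
piece 8:l rests on {6:l}
piece 9:l rests on {8:l}
minimal pieces: {0:l, 1:j}
ways to finish when only these pieces remain (= sum over removing one remaining piece with nothing left below it):
  1 left: {7}→1  {9}→1
  2 left: {5,7}→1  {7,9}→2  {8,9}→1
  3 left: {3,5,7}→1  {5,7,9}→3  {6,8,9}→1  {7,8,9}→3
  4 left: {2,3,5,7}→1  {3,5,7,9}→4  {4,6,8,9}→1  {5,7,8,9}→6  {6,7,8,9}→4
  5 left: {0,4,6,8,9}→1  {1,2,3,5,7}→1  {2,3,5,7,9}→5  {3,5,7,8,9}→10  {4,6,7,8,9}→5  {5,6,7,8,9}→10
  6 left: {0,4,6,7,8,9}→6  {1,2,3,5,7,9}→6  {2,3,5,7,8,9}→15  {3,5,6,7,8,9}→20  {4,5,6,7,8,9}→15
  7 left: {0,4,5,6,7,8,9}→21  {1,2,3,5,7,8,9}→21  {2,3,5,6,7,8,9}→35  {3,4,5,6,7,8,9}→35
  8 left: {0,3,4,5,6,7,8,9}→56  {1,2,3,5,6,7,8,9}→56  {2,3,4,5,6,7,8,9}→70
  placing 0:l first → 126 extensions
  placing 1:j first → 126 extensions
total linear extensions = 252

252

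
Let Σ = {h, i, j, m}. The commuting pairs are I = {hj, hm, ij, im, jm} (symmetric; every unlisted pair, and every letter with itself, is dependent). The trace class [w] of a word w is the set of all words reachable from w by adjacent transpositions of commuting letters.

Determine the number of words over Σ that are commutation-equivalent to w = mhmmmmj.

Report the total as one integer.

drop 0:m onto floor
drop 1:h onto floor
drop 2:m onto {0:m}
drop 3:m onto {2:m}
drop 4:m onto {3:m}
drop 5:m onto {4:m}
drop 6:j onto floor
ground layer = {0:m, 1:h, 6:j}
drop-orders for the pieces not yet dropped (sum over which currently-grounded one goes next):
  1 to go: {1} 1  {5} 1  {6} 1
  2 to go: {1,5} 2  {1,6} 2  {4,5} 1  {5,6} 2
  3 to go: {1,4,5} 3  {1,5,6} 6  {3,4,5} 1  {4,5,6} 3
  4 to go: {1,3,4,5} 4  {1,4,5,6} 12  {2,3,4,5} 1  {3,4,5,6} 4
  5 to go: {0,2,3,4,5} 1  {1,2,3,4,5} 5  {1,3,4,5,6} 20  {2,3,4,5,6} 5
  if 0:m drops first: 30 orders
  if 1:h drops first: 6 orders
  if 6:j drops first: 6 orders
heap linearizations: 42

42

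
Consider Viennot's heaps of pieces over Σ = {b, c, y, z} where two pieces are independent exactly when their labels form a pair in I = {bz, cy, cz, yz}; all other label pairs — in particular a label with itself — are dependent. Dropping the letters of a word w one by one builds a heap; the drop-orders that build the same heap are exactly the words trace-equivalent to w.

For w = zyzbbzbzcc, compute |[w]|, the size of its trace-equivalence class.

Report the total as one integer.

210

drop 0:z onto floor
drop 1:y onto floor
drop 2:z onto {0:z}
drop 3:b onto {1:y}
drop 4:b onto {3:b}
drop 5:z onto {2:z}
drop 6:b onto {4:b}
drop 7:z onto {5:z}
drop 8:c onto {6:b}
drop 9:c onto {8:c}
ground layer = {0:z, 1:y}
drop-orders for the pieces not yet dropped (sum over which currently-grounded one goes next):
  1 to go: {7} 1  {9} 1
  2 to go: {5,7} 1  {7,9} 2  {8,9} 1
  3 to go: {2,5,7} 1  {5,7,9} 3  {6,8,9} 1  {7,8,9} 3
  4 to go: {0,2,5,7} 1  {2,5,7,9} 4  {4,6,8,9} 1  {5,7,8,9} 6  {6,7,8,9} 4
  5 to go: {0,2,5,7,9} 5  {2,5,7,8,9} 10  {3,4,6,8,9} 1  {4,6,7,8,9} 5  {5,6,7,8,9} 10
  6 to go: {0,2,5,7,8,9} 15  {1,3,4,6,8,9} 1  {2,5,6,7,8,9} 20  {3,4,6,7,8,9} 6  {4,5,6,7,8,9} 15
  7 to go: {0,2,5,6,7,8,9} 35  {1,3,4,6,7,8,9} 7  {2,4,5,6,7,8,9} 35  {3,4,5,6,7,8,9} 21
  8 to go: {0,2,4,5,6,7,8,9} 70  {1,3,4,5,6,7,8,9} 28  {2,3,4,5,6,7,8,9} 56
  if 0:z drops first: 84 orders
  if 1:y drops first: 126 orders
heap linearizations: 210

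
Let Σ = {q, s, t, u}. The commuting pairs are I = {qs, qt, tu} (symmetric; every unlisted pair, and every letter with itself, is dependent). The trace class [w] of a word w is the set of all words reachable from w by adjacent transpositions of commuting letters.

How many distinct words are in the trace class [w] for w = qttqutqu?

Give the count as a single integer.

56

0(q) covers ∅
1(t) covers ∅
2(t) covers 1:t
3(q) covers 0:q
4(u) covers 3:q
5(t) covers 2:t
6(q) covers 4:u
7(u) covers 6:q
floor of heap: 0:q, 1:t
completions by unplaced set U, small U first (add the entries for U minus each lowest piece of U):
  |U|=1: {5}:1  {7}:1
  |U|=2: {2,5}:1  {5,7}:2  {6,7}:1
  |U|=3: {1,2,5}:1  {2,5,7}:3  {4,6,7}:1  {5,6,7}:3
  |U|=4: {1,2,5,7}:4  {2,5,6,7}:6  {3,4,6,7}:1  {4,5,6,7}:4
  |U|=5: {0,3,4,6,7}:1  {1,2,5,6,7}:10  {2,4,5,6,7}:10  {3,4,5,6,7}:5
  |U|=6: {0,3,4,5,6,7}:6  {1,2,4,5,6,7}:20  {2,3,4,5,6,7}:15
  start at 0(q): 35
  start at 1(t): 21
sum over floor = 56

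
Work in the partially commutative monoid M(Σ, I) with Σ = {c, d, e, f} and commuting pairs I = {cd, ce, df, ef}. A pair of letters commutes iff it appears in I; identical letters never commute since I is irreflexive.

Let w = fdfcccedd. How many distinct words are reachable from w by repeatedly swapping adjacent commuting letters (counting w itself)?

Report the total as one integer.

#0=f has no predecessor
#1=d has no predecessor
#2=f depends on [0:f]
#3=c depends on [2:f]
#4=c depends on [3:c]
#5=c depends on [4:c]
#6=e depends on [1:d]
#7=d depends on [6:e]
#8=d depends on [7:d]
sources: [0:f, 1:d]
N(rest) = Σ N(rest − s) over sources s of rest; N(one piece) = 1:
  size 1 → [5]=1  [8]=1
  size 2 → [4,5]=1  [5,8]=2  [7,8]=1
  size 3 → [3,4,5]=1  [4,5,8]=3  [5,7,8]=3  [6,7,8]=1
  size 4 → [1,6,7,8]=1  [2,3,4,5]=1  [3,4,5,8]=4  [4,5,7,8]=6  [5,6,7,8]=4
  size 5 → [0,2,3,4,5]=1  [1,5,6,7,8]=5  [2,3,4,5,8]=5  [3,4,5,7,8]=10  [4,5,6,7,8]=10
  size 6 → [0,2,3,4,5,8]=6  [1,4,5,6,7,8]=15  [2,3,4,5,7,8]=15  [3,4,5,6,7,8]=20
  size 7 → [0,2,3,4,5,7,8]=21  [1,3,4,5,6,7,8]=35  [2,3,4,5,6,7,8]=35
  first=0(f) contributes 70
  first=1(d) contributes 56
|[w]| = 126

126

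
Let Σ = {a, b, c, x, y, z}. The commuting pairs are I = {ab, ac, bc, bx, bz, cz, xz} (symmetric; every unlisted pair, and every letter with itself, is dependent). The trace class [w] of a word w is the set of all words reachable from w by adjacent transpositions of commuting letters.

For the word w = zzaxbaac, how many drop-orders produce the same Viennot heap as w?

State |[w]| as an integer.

#0=z has no predecessor
#1=z depends on [0:z]
#2=a depends on [1:z]
#3=x depends on [2:a]
#4=b has no predecessor
#5=a depends on [3:x]
#6=a depends on [5:a]
#7=c depends on [3:x]
sources: [0:z, 4:b]
N(rest) = Σ N(rest − s) over sources s of rest; N(one piece) = 1:
  size 1 → [4]=1  [6]=1  [7]=1
  size 2 → [4,6]=2  [4,7]=2  [5,6]=1  [6,7]=2
  size 3 → [4,5,6]=3  [4,6,7]=6  [5,6,7]=3
  size 4 → [3,5,6,7]=3  [4,5,6,7]=12
  size 5 → [2,3,5,6,7]=3  [3,4,5,6,7]=15
  size 6 → [1,2,3,5,6,7]=3  [2,3,4,5,6,7]=18
  first=0(z) contributes 21
  first=4(b) contributes 3
|[w]| = 24

24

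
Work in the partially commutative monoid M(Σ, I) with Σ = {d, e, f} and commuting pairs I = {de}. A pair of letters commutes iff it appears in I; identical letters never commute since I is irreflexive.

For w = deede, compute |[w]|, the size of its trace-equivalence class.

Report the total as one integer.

10

0(d) covers ∅
1(e) covers ∅
2(e) covers 1:e
3(d) covers 0:d
4(e) covers 2:e
floor of heap: 0:d, 1:e
completions by unplaced set U, small U first (add the entries for U minus each lowest piece of U):
  |U|=1: {3}:1  {4}:1
  |U|=2: {0,3}:1  {2,4}:1  {3,4}:2
  |U|=3: {0,3,4}:3  {1,2,4}:1  {2,3,4}:3
  start at 0(d): 4
  start at 1(e): 6
sum over floor = 10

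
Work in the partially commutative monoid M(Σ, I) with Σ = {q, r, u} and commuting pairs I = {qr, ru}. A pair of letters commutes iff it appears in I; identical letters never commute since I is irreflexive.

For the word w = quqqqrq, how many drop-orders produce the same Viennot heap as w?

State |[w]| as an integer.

7

0(q) covers ∅
1(u) covers 0:q
2(q) covers 1:u
3(q) covers 2:q
4(q) covers 3:q
5(r) covers ∅
6(q) covers 4:q
floor of heap: 0:q, 5:r
completions by unplaced set U, small U first (add the entries for U minus each lowest piece of U):
  |U|=1: {5}:1  {6}:1
  |U|=2: {4,6}:1  {5,6}:2
  |U|=3: {3,4,6}:1  {4,5,6}:3
  |U|=4: {2,3,4,6}:1  {3,4,5,6}:4
  |U|=5: {1,2,3,4,6}:1  {2,3,4,5,6}:5
  start at 0(q): 6
  start at 5(r): 1
sum over floor = 7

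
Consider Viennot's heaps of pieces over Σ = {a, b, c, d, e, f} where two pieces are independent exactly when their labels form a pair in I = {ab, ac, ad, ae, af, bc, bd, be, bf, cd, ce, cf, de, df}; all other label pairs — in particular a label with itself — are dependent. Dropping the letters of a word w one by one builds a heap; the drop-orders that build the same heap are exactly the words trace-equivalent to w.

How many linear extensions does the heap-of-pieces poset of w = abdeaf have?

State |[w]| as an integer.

piece 0:a — minimal
piece 1:b — minimal
piece 2:d — minimal
piece 3:e — minimal
piece 4:a rests on {0:a}
piece 5:f rests on {3:e}
minimal pieces: {0:a, 1:b, 2:d, 3:e}
ways to finish when only these pieces remain (= sum over removing one remaining piece with nothing left below it):
  1 left: {1}→1  {2}→1  {4}→1  {5}→1
  2 left: {0,4}→1  {1,2}→2  {1,4}→2  {1,5}→2  {2,4}→2  {2,5}→2  {3,5}→1  {4,5}→2
  3 left: {0,1,4}→3  {0,2,4}→3  {0,4,5}→3  {1,2,4}→6  {1,2,5}→6  {1,3,5}→3  {1,4,5}→6  {2,3,5}→3  {2,4,5}→6  {3,4,5}→3
  4 left: {0,1,2,4}→12  {0,1,4,5}→12  {0,2,4,5}→12  {0,3,4,5}→6  {1,2,3,5}→12  {1,2,4,5}→24  {1,3,4,5}→12  {2,3,4,5}→12
  placing 0:a first → 60 extensions
  placing 1:b first → 30 extensions
  placing 2:d first → 30 extensions
  placing 3:e first → 60 extensions
total linear extensions = 180

180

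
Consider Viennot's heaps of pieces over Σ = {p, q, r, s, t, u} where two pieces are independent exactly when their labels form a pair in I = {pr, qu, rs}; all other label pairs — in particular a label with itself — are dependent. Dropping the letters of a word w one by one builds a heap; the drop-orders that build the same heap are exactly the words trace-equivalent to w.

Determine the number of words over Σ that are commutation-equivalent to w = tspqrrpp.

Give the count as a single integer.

6

0(t) covers ∅
1(s) covers 0:t
2(p) covers 1:s
3(q) covers 2:p
4(r) covers 3:q
5(r) covers 4:r
6(p) covers 3:q
7(p) covers 6:p
floor of heap: 0:t
completions by unplaced set U, small U first (add the entries for U minus each lowest piece of U):
  |U|=1: {5}:1  {7}:1
  |U|=2: {4,5}:1  {5,7}:2  {6,7}:1
  |U|=3: {4,5,7}:3  {5,6,7}:3
  |U|=4: {4,5,6,7}:6
  |U|=5: {3,4,5,6,7}:6
  |U|=6: {2,3,4,5,6,7}:6
  start at 0(t): 6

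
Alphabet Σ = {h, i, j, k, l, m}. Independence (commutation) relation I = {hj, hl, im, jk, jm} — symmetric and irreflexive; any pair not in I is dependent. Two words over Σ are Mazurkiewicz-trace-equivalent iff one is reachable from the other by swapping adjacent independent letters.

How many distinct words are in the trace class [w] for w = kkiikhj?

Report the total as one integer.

0(k) covers ∅
1(k) covers 0:k
2(i) covers 1:k
3(i) covers 2:i
4(k) covers 3:i
5(h) covers 4:k
6(j) covers 3:i
floor of heap: 0:k
completions by unplaced set U, small U first (add the entries for U minus each lowest piece of U):
  |U|=1: {5}:1  {6}:1
  |U|=2: {4,5}:1  {5,6}:2
  |U|=3: {4,5,6}:3
  |U|=4: {3,4,5,6}:3
  |U|=5: {2,3,4,5,6}:3
  start at 0(k): 3

3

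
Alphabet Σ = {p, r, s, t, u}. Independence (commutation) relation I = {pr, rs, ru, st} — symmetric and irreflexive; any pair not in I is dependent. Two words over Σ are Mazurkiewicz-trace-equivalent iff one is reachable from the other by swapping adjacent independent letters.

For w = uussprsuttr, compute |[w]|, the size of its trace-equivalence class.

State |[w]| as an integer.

drop 0:u onto floor
drop 1:u onto {0:u}
drop 2:s onto {1:u}
drop 3:s onto {2:s}
drop 4:p onto {3:s}
drop 5:r onto floor
drop 6:s onto {4:p}
drop 7:u onto {6:s}
drop 8:t onto {5:r, 7:u}
drop 9:t onto {8:t}
drop 10:r onto {9:t}
ground layer = {0:u, 5:r}
drop-orders for the pieces not yet dropped (sum over which currently-grounded one goes next):
  1 to go: {10} 1
  2 to go: {9,10} 1
  3 to go: {8,9,10} 1
  4 to go: {5,8,9,10} 1  {7,8,9,10} 1
  5 to go: {5,7,8,9,10} 2  {6,7,8,9,10} 1
  6 to go: {4,6,7,8,9,10} 1  {5,6,7,8,9,10} 3
  7 to go: {3,4,6,7,8,9,10} 1  {4,5,6,7,8,9,10} 4
  8 to go: {2,3,4,6,7,8,9,10} 1  {3,4,5,6,7,8,9,10} 5
  9 to go: {1,2,3,4,6,7,8,9,10} 1  {2,3,4,5,6,7,8,9,10} 6
  if 0:u drops first: 7 orders
  if 5:r drops first: 1 orders
heap linearizations: 8

8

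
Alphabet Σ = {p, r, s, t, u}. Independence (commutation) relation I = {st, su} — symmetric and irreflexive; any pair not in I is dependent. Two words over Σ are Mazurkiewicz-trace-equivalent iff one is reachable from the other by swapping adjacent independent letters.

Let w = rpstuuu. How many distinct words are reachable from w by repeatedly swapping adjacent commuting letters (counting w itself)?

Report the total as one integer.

5

drop 0:r onto floor
drop 1:p onto {0:r}
drop 2:s onto {1:p}
drop 3:t onto {1:p}
drop 4:u onto {3:t}
drop 5:u onto {4:u}
drop 6:u onto {5:u}
ground layer = {0:r}
drop-orders for the pieces not yet dropped (sum over which currently-grounded one goes next):
  1 to go: {2} 1  {6} 1
  2 to go: {2,6} 2  {5,6} 1
  3 to go: {2,5,6} 3  {4,5,6} 1
  4 to go: {2,4,5,6} 4  {3,4,5,6} 1
  5 to go: {2,3,4,5,6} 5
  if 0:r drops first: 5 orders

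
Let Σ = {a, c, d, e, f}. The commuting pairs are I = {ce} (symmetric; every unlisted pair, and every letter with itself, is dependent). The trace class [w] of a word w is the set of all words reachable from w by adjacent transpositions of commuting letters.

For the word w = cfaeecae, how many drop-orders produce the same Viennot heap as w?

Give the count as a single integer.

3

#0=c has no predecessor
#1=f depends on [0:c]
#2=a depends on [1:f]
#3=e depends on [2:a]
#4=e depends on [3:e]
#5=c depends on [2:a]
#6=a depends on [4:e, 5:c]
#7=e depends on [6:a]
sources: [0:c]
N(rest) = Σ N(rest − s) over sources s of rest; N(one piece) = 1:
  size 1 → [7]=1
  size 2 → [6,7]=1
  size 3 → [4,6,7]=1  [5,6,7]=1
  size 4 → [3,4,6,7]=1  [4,5,6,7]=2
  size 5 → [3,4,5,6,7]=3
  size 6 → [2,3,4,5,6,7]=3
  first=0(c) contributes 3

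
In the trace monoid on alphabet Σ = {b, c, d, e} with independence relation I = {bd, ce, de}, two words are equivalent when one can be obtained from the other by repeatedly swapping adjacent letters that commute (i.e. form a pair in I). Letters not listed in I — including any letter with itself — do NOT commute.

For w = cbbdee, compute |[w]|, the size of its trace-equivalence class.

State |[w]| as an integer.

piece 0:c — minimal
piece 1:b rests on {0:c}
piece 2:b rests on {1:b}
piece 3:d rests on {0:c}
piece 4:e rests on {2:b}
piece 5:e rests on {4:e}
minimal pieces: {0:c}
ways to finish when only these pieces remain (= sum over removing one remaining piece with nothing left below it):
  1 left: {3}→1  {5}→1
  2 left: {3,5}→2  {4,5}→1
  3 left: {2,4,5}→1  {3,4,5}→3
  4 left: {1,2,4,5}→1  {2,3,4,5}→4
  placing 0:c first → 5 extensions

5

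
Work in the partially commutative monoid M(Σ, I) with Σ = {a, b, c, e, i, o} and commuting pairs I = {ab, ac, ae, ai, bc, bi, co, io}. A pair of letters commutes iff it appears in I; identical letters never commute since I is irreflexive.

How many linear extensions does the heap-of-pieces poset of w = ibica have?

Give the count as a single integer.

20

0(i) covers ∅
1(b) covers ∅
2(i) covers 0:i
3(c) covers 2:i
4(a) covers ∅
floor of heap: 0:i, 1:b, 4:a
completions by unplaced set U, small U first (add the entries for U minus each lowest piece of U):
  |U|=1: {1}:1  {3}:1  {4}:1
  |U|=2: {1,3}:2  {1,4}:2  {2,3}:1  {3,4}:2
  |U|=3: {0,2,3}:1  {1,2,3}:3  {1,3,4}:6  {2,3,4}:3
  start at 0(i): 12
  start at 1(b): 4
  start at 4(a): 4
sum over floor = 20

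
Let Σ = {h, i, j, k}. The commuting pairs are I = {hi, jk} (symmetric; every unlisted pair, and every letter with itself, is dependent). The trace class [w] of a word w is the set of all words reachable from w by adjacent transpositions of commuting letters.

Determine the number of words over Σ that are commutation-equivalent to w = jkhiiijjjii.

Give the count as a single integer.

8

#0=j has no predecessor
#1=k has no predecessor
#2=h depends on [0:j, 1:k]
#3=i depends on [0:j, 1:k]
#4=i depends on [3:i]
#5=i depends on [4:i]
#6=j depends on [2:h, 5:i]
#7=j depends on [6:j]
#8=j depends on [7:j]
#9=i depends on [8:j]
#10=i depends on [9:i]
sources: [0:j, 1:k]
N(rest) = Σ N(rest − s) over sources s of rest; N(one piece) = 1:
  size 1 → [10]=1
  size 2 → [9,10]=1
  size 3 → [8,9,10]=1
  size 4 → [7,8,9,10]=1
  size 5 → [6,7,8,9,10]=1
  size 6 → [2,6,7,8,9,10]=1  [5,6,7,8,9,10]=1
  size 7 → [2,5,6,7,8,9,10]=2  [4,5,6,7,8,9,10]=1
  size 8 → [2,4,5,6,7,8,9,10]=3  [3,4,5,6,7,8,9,10]=1
  size 9 → [2,3,4,5,6,7,8,9,10]=4
  first=0(j) contributes 4
  first=1(k) contributes 4
|[w]| = 8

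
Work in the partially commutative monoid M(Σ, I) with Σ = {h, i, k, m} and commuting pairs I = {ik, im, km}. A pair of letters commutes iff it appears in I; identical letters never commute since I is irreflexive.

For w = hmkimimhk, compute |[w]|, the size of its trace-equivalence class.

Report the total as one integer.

60

piece 0:h — minimal
piece 1:m rests on {0:h}
piece 2:k rests on {0:h}
piece 3:i rests on {0:h}
piece 4:m rests on {1:m}
piece 5:i rests on {3:i}
piece 6:m rests on {4:m}
piece 7:h rests on {2:k, 5:i, 6:m}
piece 8:k rests on {7:h}
minimal pieces: {0:h}
ways to finish when only these pieces remain (= sum over removing one remaining piece with nothing left below it):
  1 left: {8}→1
  2 left: {7,8}→1
  3 left: {2,7,8}→1  {5,7,8}→1  {6,7,8}→1
  4 left: {2,5,7,8}→2  {2,6,7,8}→2  {3,5,7,8}→1  {4,6,7,8}→1  {5,6,7,8}→2
  5 left: {1,4,6,7,8}→1  {2,3,5,7,8}→3  {2,4,6,7,8}→3  {2,5,6,7,8}→6  {3,5,6,7,8}→3  {4,5,6,7,8}→3
  6 left: {1,2,4,6,7,8}→4  {1,4,5,6,7,8}→4  {2,3,5,6,7,8}→12  {2,4,5,6,7,8}→12  {3,4,5,6,7,8}→6
  7 left: {1,2,4,5,6,7,8}→20  {1,3,4,5,6,7,8}→10  {2,3,4,5,6,7,8}→30
  placing 0:h first → 60 extensions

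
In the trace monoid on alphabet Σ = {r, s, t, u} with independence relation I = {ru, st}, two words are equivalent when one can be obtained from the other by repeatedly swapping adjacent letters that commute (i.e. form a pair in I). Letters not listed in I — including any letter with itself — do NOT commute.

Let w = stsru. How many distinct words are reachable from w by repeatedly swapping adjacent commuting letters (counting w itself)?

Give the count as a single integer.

6

piece 0:s — minimal
piece 1:t — minimal
piece 2:s rests on {0:s}
piece 3:r rests on {1:t, 2:s}
piece 4:u rests on {1:t, 2:s}
minimal pieces: {0:s, 1:t}
ways to finish when only these pieces remain (= sum over removing one remaining piece with nothing left below it):
  1 left: {3}→1  {4}→1
  2 left: {3,4}→2
  3 left: {1,3,4}→2  {2,3,4}→2
  placing 0:s first → 4 extensions
  placing 1:t first → 2 extensions
total linear extensions = 6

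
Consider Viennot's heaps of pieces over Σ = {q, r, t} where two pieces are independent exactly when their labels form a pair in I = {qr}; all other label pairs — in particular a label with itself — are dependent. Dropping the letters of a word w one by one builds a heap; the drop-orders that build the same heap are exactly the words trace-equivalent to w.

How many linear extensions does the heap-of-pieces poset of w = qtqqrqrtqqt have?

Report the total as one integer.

10

drop 0:q onto floor
drop 1:t onto {0:q}
drop 2:q onto {1:t}
drop 3:q onto {2:q}
drop 4:r onto {1:t}
drop 5:q onto {3:q}
drop 6:r onto {4:r}
drop 7:t onto {5:q, 6:r}
drop 8:q onto {7:t}
drop 9:q onto {8:q}
drop 10:t onto {9:q}
ground layer = {0:q}
drop-orders for the pieces not yet dropped (sum over which currently-grounded one goes next):
  1 to go: {10} 1
  2 to go: {9,10} 1
  3 to go: {8,9,10} 1
  4 to go: {7,8,9,10} 1
  5 to go: {5,7,8,9,10} 1  {6,7,8,9,10} 1
  6 to go: {3,5,7,8,9,10} 1  {4,6,7,8,9,10} 1  {5,6,7,8,9,10} 2
  7 to go: {2,3,5,7,8,9,10} 1  {3,5,6,7,8,9,10} 3  {4,5,6,7,8,9,10} 3
  8 to go: {2,3,5,6,7,8,9,10} 4  {3,4,5,6,7,8,9,10} 6
  9 to go: {2,3,4,5,6,7,8,9,10} 10
  if 0:q drops first: 10 orders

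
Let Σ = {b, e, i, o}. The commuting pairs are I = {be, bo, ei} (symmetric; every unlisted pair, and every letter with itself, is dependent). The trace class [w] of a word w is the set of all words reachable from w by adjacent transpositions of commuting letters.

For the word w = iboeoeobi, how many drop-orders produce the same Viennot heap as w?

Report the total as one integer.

21

drop 0:i onto floor
drop 1:b onto {0:i}
drop 2:o onto {0:i}
drop 3:e onto {2:o}
drop 4:o onto {3:e}
drop 5:e onto {4:o}
drop 6:o onto {5:e}
drop 7:b onto {1:b}
drop 8:i onto {6:o, 7:b}
ground layer = {0:i}
drop-orders for the pieces not yet dropped (sum over which currently-grounded one goes next):
  1 to go: {8} 1
  2 to go: {6,8} 1  {7,8} 1
  3 to go: {1,7,8} 1  {5,6,8} 1  {6,7,8} 2
  4 to go: {1,6,7,8} 3  {4,5,6,8} 1  {5,6,7,8} 3
  5 to go: {1,5,6,7,8} 6  {3,4,5,6,8} 1  {4,5,6,7,8} 4
  6 to go: {1,4,5,6,7,8} 10  {2,3,4,5,6,8} 1  {3,4,5,6,7,8} 5
  7 to go: {1,3,4,5,6,7,8} 15  {2,3,4,5,6,7,8} 6
  if 0:i drops first: 21 orders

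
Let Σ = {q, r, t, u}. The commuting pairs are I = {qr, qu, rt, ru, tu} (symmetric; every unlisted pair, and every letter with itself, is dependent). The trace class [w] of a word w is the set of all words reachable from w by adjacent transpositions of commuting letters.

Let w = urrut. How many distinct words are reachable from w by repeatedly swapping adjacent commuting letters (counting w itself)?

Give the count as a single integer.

#0=u has no predecessor
#1=r has no predecessor
#2=r depends on [1:r]
#3=u depends on [0:u]
#4=t has no predecessor
sources: [0:u, 1:r, 4:t]
N(rest) = Σ N(rest − s) over sources s of rest; N(one piece) = 1:
  size 1 → [2]=1  [3]=1  [4]=1
  size 2 → [0,3]=1  [1,2]=1  [2,3]=2  [2,4]=2  [3,4]=2
  size 3 → [0,2,3]=3  [0,3,4]=3  [1,2,3]=3  [1,2,4]=3  [2,3,4]=6
  first=0(u) contributes 12
  first=1(r) contributes 12
  first=4(t) contributes 6
|[w]| = 30

30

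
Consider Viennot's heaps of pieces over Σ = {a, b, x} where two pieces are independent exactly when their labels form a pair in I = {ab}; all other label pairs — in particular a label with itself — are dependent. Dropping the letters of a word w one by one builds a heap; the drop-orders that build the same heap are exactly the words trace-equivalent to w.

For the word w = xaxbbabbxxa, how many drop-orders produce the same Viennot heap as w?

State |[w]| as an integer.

5

piece 0:x — minimal
piece 1:a rests on {0:x}
piece 2:x rests on {1:a}
piece 3:b rests on {2:x}
piece 4:b rests on {3:b}
piece 5:a rests on {2:x}
piece 6:b rests on {4:b}
piece 7:b rests on {6:b}
piece 8:x rests on {5:a, 7:b}
piece 9:x rests on {8:x}
piece 10:a rests on {9:x}
minimal pieces: {0:x}
ways to finish when only these pieces remain (= sum over removing one remaining piece with nothing left below it):
  1 left: {10}→1
  2 left: {9,10}→1
  3 left: {8,9,10}→1
  4 left: {5,8,9,10}→1  {7,8,9,10}→1
  5 left: {5,7,8,9,10}→2  {6,7,8,9,10}→1
  6 left: {4,6,7,8,9,10}→1  {5,6,7,8,9,10}→3
  7 left: {3,4,6,7,8,9,10}→1  {4,5,6,7,8,9,10}→4
  8 left: {3,4,5,6,7,8,9,10}→5
  9 left: {2,3,4,5,6,7,8,9,10}→5
  placing 0:x first → 5 extensions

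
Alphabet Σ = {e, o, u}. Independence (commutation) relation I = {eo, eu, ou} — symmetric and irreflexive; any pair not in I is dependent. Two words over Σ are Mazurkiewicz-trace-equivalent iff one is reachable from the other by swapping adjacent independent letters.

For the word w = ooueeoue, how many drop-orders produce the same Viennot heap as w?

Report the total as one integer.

560

0(o) covers ∅
1(o) covers 0:o
2(u) covers ∅
3(e) covers ∅
4(e) covers 3:e
5(o) covers 1:o
6(u) covers 2:u
7(e) covers 4:e
floor of heap: 0:o, 2:u, 3:e
completions by unplaced set U, small U first (add the entries for U minus each lowest piece of U):
  |U|=1: {5}:1  {6}:1  {7}:1
  |U|=2: {1,5}:1  {2,6}:1  {4,7}:1  {5,6}:2  {5,7}:2  {6,7}:2
  |U|=3: {0,1,5}:1  {1,5,6}:3  {1,5,7}:3  {2,5,6}:3  {2,6,7}:3  {3,4,7}:1  {4,5,7}:3  {4,6,7}:3  {5,6,7}:6
  |U|=4: {0,1,5,6}:4  {0,1,5,7}:4  {1,2,5,6}:6  {1,4,5,7}:6  {1,5,6,7}:12  {2,4,6,7}:6  {2,5,6,7}:12  {3,4,5,7}:4  {3,4,6,7}:4  {4,5,6,7}:12
  |U|=5: {0,1,2,5,6}:10  {0,1,4,5,7}:10  {0,1,5,6,7}:20  {1,2,5,6,7}:30  {1,3,4,5,7}:10  {1,4,5,6,7}:30  {2,3,4,6,7}:10  {2,4,5,6,7}:30  {3,4,5,6,7}:20
  |U|=6: {0,1,2,5,6,7}:60  {0,1,3,4,5,7}:20  {0,1,4,5,6,7}:60  {1,2,4,5,6,7}:90  {1,3,4,5,6,7}:60  {2,3,4,5,6,7}:60
  start at 0(o): 210
  start at 2(u): 140
  start at 3(e): 210
sum over floor = 560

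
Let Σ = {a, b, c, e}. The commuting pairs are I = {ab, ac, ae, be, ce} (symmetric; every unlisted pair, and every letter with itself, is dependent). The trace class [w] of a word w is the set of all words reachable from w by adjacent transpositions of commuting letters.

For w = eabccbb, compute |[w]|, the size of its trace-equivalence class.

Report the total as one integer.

piece 0:e — minimal
piece 1:a — minimal
piece 2:b — minimal
piece 3:c rests on {2:b}
piece 4:c rests on {3:c}
piece 5:b rests on {4:c}
piece 6:b rests on {5:b}
minimal pieces: {0:e, 1:a, 2:b}
ways to finish when only these pieces remain (= sum over removing one remaining piece with nothing left below it):
  1 left: {0}→1  {1}→1  {6}→1
  2 left: {0,1}→2  {0,6}→2  {1,6}→2  {5,6}→1
  3 left: {0,1,6}→6  {0,5,6}→3  {1,5,6}→3  {4,5,6}→1
  4 left: {0,1,5,6}→12  {0,4,5,6}→4  {1,4,5,6}→4  {3,4,5,6}→1
  5 left: {0,1,4,5,6}→20  {0,3,4,5,6}→5  {1,3,4,5,6}→5  {2,3,4,5,6}→1
  placing 0:e first → 6 extensions
  placing 1:a first → 6 extensions
  placing 2:b first → 30 extensions
total linear extensions = 42

42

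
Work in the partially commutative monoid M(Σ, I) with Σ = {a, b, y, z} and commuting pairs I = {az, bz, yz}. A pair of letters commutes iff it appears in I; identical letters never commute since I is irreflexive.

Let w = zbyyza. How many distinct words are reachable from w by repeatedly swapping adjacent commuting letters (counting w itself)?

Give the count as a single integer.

15

piece 0:z — minimal
piece 1:b — minimal
piece 2:y rests on {1:b}
piece 3:y rests on {2:y}
piece 4:z rests on {0:z}
piece 5:a rests on {3:y}
minimal pieces: {0:z, 1:b}
ways to finish when only these pieces remain (= sum over removing one remaining piece with nothing left below it):
  1 left: {4}→1  {5}→1
  2 left: {0,4}→1  {3,5}→1  {4,5}→2
  3 left: {0,4,5}→3  {2,3,5}→1  {3,4,5}→3
  4 left: {0,3,4,5}→6  {1,2,3,5}→1  {2,3,4,5}→4
  placing 0:z first → 5 extensions
  placing 1:b first → 10 extensions
total linear extensions = 15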